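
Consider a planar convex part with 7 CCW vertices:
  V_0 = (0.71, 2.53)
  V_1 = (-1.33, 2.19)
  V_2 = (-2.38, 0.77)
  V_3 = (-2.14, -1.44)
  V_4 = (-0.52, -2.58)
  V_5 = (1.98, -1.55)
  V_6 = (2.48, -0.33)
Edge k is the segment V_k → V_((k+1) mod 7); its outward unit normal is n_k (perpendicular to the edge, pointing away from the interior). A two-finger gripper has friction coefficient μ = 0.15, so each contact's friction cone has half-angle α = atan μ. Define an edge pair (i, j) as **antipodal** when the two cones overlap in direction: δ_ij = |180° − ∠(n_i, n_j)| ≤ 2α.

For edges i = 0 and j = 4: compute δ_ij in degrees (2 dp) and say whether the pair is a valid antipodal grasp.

δ = 12.93°, valid

α = atan 0.15 = 8.53°;  2α = 17.06°
edge 0: e_0 = (-2.04, -0.34);  n_0 = (-0.1644, +0.9864)
edge 4: e_4 = (+2.50, +1.03);  n_4 = (+0.3809, -0.9246)
∠(n_0, n_4) = 167.07°
δ = |180° − 167.07°| = 12.93°
12.93° ≤ 2α = 17.06°  →  valid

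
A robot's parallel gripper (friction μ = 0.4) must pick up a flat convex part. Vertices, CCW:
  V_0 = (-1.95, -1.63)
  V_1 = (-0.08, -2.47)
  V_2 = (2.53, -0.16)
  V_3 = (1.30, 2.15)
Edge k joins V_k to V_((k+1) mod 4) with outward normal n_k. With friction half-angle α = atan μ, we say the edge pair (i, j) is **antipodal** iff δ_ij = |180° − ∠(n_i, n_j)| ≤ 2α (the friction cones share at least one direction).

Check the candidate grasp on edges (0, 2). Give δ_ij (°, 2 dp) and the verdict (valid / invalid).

α = atan 0.4 = 21.80°;  2α = 43.60°
edge 0: e_0 = (+1.87, -0.84);  n_0 = (-0.4098, -0.9122)
edge 2: e_2 = (-1.23, +2.31);  n_2 = (+0.8827, +0.4700)
∠(n_0, n_2) = 142.22°
δ = |180° − 142.22°| = 37.78°
37.78° ≤ 2α = 43.60°  →  valid

δ = 37.78°, valid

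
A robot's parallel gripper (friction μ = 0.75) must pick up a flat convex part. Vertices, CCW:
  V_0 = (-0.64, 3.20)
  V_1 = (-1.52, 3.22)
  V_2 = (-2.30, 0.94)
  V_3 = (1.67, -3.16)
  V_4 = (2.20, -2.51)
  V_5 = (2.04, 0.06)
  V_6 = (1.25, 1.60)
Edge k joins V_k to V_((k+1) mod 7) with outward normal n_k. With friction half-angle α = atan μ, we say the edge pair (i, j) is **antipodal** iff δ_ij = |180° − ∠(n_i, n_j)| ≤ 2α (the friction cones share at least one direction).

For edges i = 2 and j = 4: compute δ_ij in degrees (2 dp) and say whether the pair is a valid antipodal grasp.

δ = 40.51°, valid

α = atan 0.75 = 36.87°;  2α = 73.74°
edge 2: e_2 = (+3.97, -4.10);  n_2 = (-0.7184, -0.6956)
edge 4: e_4 = (-0.16, +2.57);  n_4 = (+0.9981, +0.0621)
∠(n_2, n_4) = 139.49°
δ = |180° − 139.49°| = 40.51°
40.51° ≤ 2α = 73.74°  →  valid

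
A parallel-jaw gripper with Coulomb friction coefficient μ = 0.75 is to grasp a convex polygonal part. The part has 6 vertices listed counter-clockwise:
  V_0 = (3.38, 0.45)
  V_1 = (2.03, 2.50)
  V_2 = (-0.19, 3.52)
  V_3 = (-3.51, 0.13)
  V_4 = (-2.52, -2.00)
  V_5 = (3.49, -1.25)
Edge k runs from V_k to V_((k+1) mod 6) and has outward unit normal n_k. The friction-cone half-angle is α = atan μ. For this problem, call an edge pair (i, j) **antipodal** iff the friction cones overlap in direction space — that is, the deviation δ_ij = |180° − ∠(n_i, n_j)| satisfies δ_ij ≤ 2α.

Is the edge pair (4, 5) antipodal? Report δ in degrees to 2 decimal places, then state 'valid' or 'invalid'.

α = atan 0.75 = 36.87°;  2α = 73.74°
edge 4: e_4 = (+6.01, +0.75);  n_4 = (+0.1238, -0.9923)
edge 5: e_5 = (-0.11, +1.70);  n_5 = (+0.9979, +0.0646)
∠(n_4, n_5) = 86.59°
δ = |180° − 86.59°| = 93.41°
93.41° > 2α = 73.74°  →  invalid

δ = 93.41°, invalid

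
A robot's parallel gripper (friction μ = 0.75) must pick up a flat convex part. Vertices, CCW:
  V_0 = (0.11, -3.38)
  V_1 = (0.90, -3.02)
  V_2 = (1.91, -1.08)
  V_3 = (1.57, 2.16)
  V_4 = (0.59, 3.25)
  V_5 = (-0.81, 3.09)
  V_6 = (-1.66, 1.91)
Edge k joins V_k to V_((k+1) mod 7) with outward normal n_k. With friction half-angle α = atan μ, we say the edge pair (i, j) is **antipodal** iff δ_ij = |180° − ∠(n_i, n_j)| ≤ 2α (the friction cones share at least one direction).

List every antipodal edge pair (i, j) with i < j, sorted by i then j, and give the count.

count = 9; pairs: (0,3), (0,4), (0,5), (1,4), (1,5), (1,6), (2,5), (2,6), (3,6)

α = atan 0.75 = 36.87°;  2α = 73.74°
n_0 = (+0.4147, -0.9100)
n_1 = (+0.8870, -0.4618)
n_2 = (+0.9945, +0.1044)
n_3 = (+0.7436, +0.6686)
n_4 = (-0.1135, +0.9935)
n_5 = (-0.8114, +0.5845)
n_6 = (-0.9483, -0.3173)
  (0,1): δ = 142.00°  ·
  (0,2): δ = 108.51°  ·
  (0,3): δ = 72.54°  ✓
  (0,4): δ = 17.98°  ✓
  (0,5): δ = 29.73°  ✓
  (0,6): δ = 84.00°  ·
  (1,2): δ = 146.51°  ·
  (1,3): δ = 110.54°  ·
  (1,4): δ = 55.98°  ✓
  (1,5): δ = 8.26°  ✓
  (1,6): δ = 46.00°  ✓
  (2,3): δ = 144.03°  ·
  (2,4): δ = 89.47°  ·
  (2,5): δ = 41.76°  ✓
  (2,6): δ = 12.51°  ✓
  (3,4): δ = 125.44°  ·
  (3,5): δ = 77.72°  ·
  (3,6): δ = 23.46°  ✓
  (4,5): δ = 132.29°  ·
  (4,6): δ = 78.02°  ·
  (5,6): δ = 125.73°  ·
antipodal pairs: 9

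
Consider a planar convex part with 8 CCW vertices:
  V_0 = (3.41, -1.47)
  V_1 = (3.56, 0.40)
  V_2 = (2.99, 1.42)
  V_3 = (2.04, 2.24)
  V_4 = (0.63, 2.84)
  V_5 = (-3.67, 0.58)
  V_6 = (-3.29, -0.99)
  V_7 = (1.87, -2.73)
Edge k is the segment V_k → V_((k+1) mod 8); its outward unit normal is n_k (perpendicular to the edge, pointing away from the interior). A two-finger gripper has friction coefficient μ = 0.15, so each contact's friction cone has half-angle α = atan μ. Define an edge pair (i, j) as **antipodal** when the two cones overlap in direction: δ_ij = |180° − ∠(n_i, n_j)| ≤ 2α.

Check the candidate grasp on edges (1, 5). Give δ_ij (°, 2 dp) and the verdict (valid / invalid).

α = atan 0.15 = 8.53°;  2α = 17.06°
edge 1: e_1 = (-0.57, +1.02);  n_1 = (+0.8729, +0.4878)
edge 5: e_5 = (+0.38, -1.57);  n_5 = (-0.9719, -0.2352)
∠(n_1, n_5) = 164.41°
δ = |180° − 164.41°| = 15.59°
15.59° ≤ 2α = 17.06°  →  valid

δ = 15.59°, valid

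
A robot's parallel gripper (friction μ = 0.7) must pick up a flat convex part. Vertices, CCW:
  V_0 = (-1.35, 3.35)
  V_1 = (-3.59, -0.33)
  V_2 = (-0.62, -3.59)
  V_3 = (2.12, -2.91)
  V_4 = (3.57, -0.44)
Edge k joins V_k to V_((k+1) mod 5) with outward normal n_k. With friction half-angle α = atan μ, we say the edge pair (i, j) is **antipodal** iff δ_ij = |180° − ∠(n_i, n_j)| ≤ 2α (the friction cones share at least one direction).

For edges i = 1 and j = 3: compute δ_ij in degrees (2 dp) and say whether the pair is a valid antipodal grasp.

δ = 72.75°, invalid

α = atan 0.7 = 34.99°;  2α = 69.98°
edge 1: e_1 = (+2.97, -3.26);  n_1 = (-0.7392, -0.6735)
edge 3: e_3 = (+1.45, +2.47);  n_3 = (+0.8624, -0.5063)
∠(n_1, n_3) = 107.25°
δ = |180° − 107.25°| = 72.75°
72.75° > 2α = 69.98°  →  invalid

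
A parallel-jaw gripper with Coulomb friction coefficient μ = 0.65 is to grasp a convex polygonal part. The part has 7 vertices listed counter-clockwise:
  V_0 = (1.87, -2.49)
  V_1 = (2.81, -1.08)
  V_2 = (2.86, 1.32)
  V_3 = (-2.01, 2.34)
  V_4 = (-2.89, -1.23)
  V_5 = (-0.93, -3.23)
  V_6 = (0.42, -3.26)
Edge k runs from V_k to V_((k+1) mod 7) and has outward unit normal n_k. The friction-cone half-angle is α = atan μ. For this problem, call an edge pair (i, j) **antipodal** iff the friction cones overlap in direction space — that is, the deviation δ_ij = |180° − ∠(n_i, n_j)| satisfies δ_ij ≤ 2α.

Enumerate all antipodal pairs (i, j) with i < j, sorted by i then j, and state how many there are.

α = atan 0.65 = 33.02°;  2α = 66.05°
n_0 = (+0.8321, -0.5547)
n_1 = (+0.9998, -0.0208)
n_2 = (+0.2050, +0.9788)
n_3 = (-0.9709, +0.2393)
n_4 = (-0.7142, -0.6999)
n_5 = (-0.0222, -0.9998)
n_6 = (+0.4690, -0.8832)
  (0,1): δ = 147.50°  ·
  (0,2): δ = 68.14°  ·
  (0,3): δ = 19.84°  ✓
  (0,4): δ = 78.11°  ·
  (0,5): δ = 122.42°  ·
  (0,6): δ = 151.66°  ·
  (1,2): δ = 100.64°  ·
  (1,3): δ = 12.65°  ✓
  (1,4): δ = 45.61°  ✓
  (1,5): δ = 89.92°  ·
  (1,6): δ = 119.16°  ·
  (2,3): δ = 92.02°  ·
  (2,4): δ = 33.75°  ✓
  (2,5): δ = 10.56°  ✓
  (2,6): δ = 39.80°  ✓
  (3,4): δ = 121.73°  ·
  (3,5): δ = 77.43°  ·
  (3,6): δ = 48.18°  ✓
  (4,5): δ = 135.69°  ·
  (4,6): δ = 106.45°  ·
  (5,6): δ = 150.76°  ·
antipodal pairs: 7

count = 7; pairs: (0,3), (1,3), (1,4), (2,4), (2,5), (2,6), (3,6)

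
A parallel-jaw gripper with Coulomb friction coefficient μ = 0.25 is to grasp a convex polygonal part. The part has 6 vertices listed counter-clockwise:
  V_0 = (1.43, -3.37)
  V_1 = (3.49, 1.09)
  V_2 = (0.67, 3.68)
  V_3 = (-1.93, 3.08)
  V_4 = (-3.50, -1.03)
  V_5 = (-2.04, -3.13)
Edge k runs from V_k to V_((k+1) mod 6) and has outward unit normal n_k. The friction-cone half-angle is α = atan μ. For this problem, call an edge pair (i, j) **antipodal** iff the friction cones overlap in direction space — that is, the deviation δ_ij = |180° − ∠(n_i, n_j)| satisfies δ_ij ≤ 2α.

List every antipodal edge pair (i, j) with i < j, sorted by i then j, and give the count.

α = atan 0.25 = 14.04°;  2α = 28.07°
n_0 = (+0.9078, -0.4193)
n_1 = (+0.6764, +0.7365)
n_2 = (-0.2249, +0.9744)
n_3 = (-0.9342, +0.3568)
n_4 = (-0.8211, -0.5708)
n_5 = (-0.0690, -0.9976)
  (0,1): δ = 107.77°  ·
  (0,2): δ = 52.21°  ·
  (0,3): δ = 3.88°  ✓
  (0,4): δ = 59.60°  ·
  (0,5): δ = 110.83°  ·
  (1,2): δ = 124.44°  ·
  (1,3): δ = 68.34°  ·
  (1,4): δ = 12.63°  ✓
  (1,5): δ = 38.61°  ·
  (2,3): δ = 123.90°  ·
  (2,4): δ = 68.19°  ·
  (2,5): δ = 16.95°  ✓
  (3,4): δ = 124.28°  ·
  (3,5): δ = 73.05°  ·
  (4,5): δ = 128.77°  ·
antipodal pairs: 3

count = 3; pairs: (0,3), (1,4), (2,5)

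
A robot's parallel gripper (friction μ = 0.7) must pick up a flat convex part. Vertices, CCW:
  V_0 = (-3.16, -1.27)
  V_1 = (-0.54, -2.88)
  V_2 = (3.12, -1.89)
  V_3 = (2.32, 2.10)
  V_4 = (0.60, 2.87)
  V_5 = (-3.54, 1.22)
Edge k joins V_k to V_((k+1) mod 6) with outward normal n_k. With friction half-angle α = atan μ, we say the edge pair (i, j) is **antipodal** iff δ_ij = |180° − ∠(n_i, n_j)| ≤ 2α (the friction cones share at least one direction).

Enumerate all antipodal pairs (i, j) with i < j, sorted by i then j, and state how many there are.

count = 7; pairs: (0,2), (0,3), (0,4), (1,3), (1,4), (2,5), (3,5)

α = atan 0.7 = 34.99°;  2α = 69.98°
n_0 = (-0.5236, -0.8520)
n_1 = (+0.2611, -0.9653)
n_2 = (+0.9805, +0.1966)
n_3 = (+0.4086, +0.9127)
n_4 = (-0.3702, +0.9289)
n_5 = (-0.9886, -0.1509)
  (0,1): δ = 133.29°  ·
  (0,2): δ = 47.09°  ✓
  (0,3): δ = 7.45°  ✓
  (0,4): δ = 53.30°  ✓
  (0,5): δ = 130.25°  ·
  (1,2): δ = 93.80°  ·
  (1,3): δ = 39.25°  ✓
  (1,4): δ = 6.59°  ✓
  (1,5): δ = 83.54°  ·
  (2,3): δ = 125.45°  ·
  (2,4): δ = 79.61°  ·
  (2,5): δ = 2.66°  ✓
  (3,4): δ = 134.15°  ·
  (3,5): δ = 57.21°  ✓
  (4,5): δ = 103.05°  ·
antipodal pairs: 7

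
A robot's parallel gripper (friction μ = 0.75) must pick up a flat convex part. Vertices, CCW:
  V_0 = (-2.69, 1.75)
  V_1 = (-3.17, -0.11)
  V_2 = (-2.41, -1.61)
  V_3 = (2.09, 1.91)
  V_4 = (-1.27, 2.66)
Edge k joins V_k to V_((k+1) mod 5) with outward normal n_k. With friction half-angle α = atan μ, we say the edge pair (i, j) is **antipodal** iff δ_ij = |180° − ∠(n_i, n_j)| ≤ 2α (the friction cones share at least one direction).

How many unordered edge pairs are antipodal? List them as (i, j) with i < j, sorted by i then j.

count = 4; pairs: (0,2), (1,3), (2,3), (2,4)

α = atan 0.75 = 36.87°;  2α = 73.74°
n_0 = (-0.9683, +0.2499)
n_1 = (-0.8920, -0.4520)
n_2 = (+0.6161, -0.7877)
n_3 = (+0.2179, +0.9760)
n_4 = (-0.5396, +0.8419)
  (0,1): δ = 138.66°  ·
  (0,2): δ = 37.50°  ✓
  (0,3): δ = 91.89°  ·
  (0,4): δ = 137.12°  ·
  (1,2): δ = 78.84°  ·
  (1,3): δ = 50.55°  ✓
  (1,4): δ = 95.78°  ·
  (2,3): δ = 50.62°  ✓
  (2,4): δ = 5.38°  ✓
  (3,4): δ = 134.76°  ·
antipodal pairs: 4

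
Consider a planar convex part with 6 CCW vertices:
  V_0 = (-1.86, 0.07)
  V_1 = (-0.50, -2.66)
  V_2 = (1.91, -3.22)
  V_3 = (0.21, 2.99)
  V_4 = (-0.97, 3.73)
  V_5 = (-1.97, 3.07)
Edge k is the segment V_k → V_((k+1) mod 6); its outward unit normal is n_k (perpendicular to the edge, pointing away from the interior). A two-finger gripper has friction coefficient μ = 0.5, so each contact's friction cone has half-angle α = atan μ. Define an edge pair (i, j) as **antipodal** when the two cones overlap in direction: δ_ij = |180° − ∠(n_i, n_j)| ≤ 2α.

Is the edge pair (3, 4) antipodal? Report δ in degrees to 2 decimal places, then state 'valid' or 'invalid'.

δ = 114.48°, invalid

α = atan 0.5 = 26.57°;  2α = 53.13°
edge 3: e_3 = (-1.18, +0.74);  n_3 = (+0.5313, +0.8472)
edge 4: e_4 = (-1.00, -0.66);  n_4 = (-0.5508, +0.8346)
∠(n_3, n_4) = 65.52°
δ = |180° − 65.52°| = 114.48°
114.48° > 2α = 53.13°  →  invalid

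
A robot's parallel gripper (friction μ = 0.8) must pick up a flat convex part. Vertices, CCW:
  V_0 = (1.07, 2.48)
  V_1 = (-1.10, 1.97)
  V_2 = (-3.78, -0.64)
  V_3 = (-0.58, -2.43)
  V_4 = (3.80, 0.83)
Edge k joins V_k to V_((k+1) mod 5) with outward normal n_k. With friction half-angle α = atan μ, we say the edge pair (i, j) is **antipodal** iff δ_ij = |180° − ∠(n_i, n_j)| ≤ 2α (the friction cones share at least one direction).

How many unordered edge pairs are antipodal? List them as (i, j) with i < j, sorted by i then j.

count = 6; pairs: (0,2), (0,3), (1,2), (1,3), (2,4), (3,4)

α = atan 0.8 = 38.66°;  2α = 77.32°
n_0 = (-0.2288, +0.9735)
n_1 = (-0.6977, +0.7164)
n_2 = (-0.4882, -0.8727)
n_3 = (+0.5971, -0.8022)
n_4 = (+0.5173, +0.8558)
  (0,1): δ = 148.98°  ·
  (0,2): δ = 42.45°  ✓
  (0,3): δ = 23.43°  ✓
  (0,4): δ = 135.63°  ·
  (1,2): δ = 73.46°  ✓
  (1,3): δ = 7.58°  ✓
  (1,4): δ = 104.61°  ·
  (2,3): δ = 114.12°  ·
  (2,4): δ = 1.93°  ✓
  (3,4): δ = 67.81°  ✓
antipodal pairs: 6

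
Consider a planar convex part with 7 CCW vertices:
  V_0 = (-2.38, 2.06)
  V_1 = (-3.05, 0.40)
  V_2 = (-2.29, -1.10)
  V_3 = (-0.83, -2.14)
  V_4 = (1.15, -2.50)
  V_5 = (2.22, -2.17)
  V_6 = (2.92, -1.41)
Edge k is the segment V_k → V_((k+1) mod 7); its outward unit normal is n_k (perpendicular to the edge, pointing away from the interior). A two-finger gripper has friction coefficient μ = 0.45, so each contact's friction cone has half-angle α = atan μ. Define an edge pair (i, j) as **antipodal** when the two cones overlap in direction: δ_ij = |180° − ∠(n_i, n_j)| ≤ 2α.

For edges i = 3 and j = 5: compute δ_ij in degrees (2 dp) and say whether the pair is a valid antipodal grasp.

δ = 122.34°, invalid

α = atan 0.45 = 24.23°;  2α = 48.46°
edge 3: e_3 = (+1.98, -0.36);  n_3 = (-0.1789, -0.9839)
edge 5: e_5 = (+0.70, +0.76);  n_5 = (+0.7355, -0.6775)
∠(n_3, n_5) = 57.66°
δ = |180° − 57.66°| = 122.34°
122.34° > 2α = 48.46°  →  invalid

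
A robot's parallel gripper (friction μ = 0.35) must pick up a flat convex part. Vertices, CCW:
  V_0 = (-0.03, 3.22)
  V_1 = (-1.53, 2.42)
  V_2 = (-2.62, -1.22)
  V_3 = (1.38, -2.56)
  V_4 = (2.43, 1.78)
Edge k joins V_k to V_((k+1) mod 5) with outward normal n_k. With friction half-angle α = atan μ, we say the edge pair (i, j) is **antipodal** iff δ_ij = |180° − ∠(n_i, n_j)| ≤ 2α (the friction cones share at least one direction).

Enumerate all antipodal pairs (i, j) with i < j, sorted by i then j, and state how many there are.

α = atan 0.35 = 19.29°;  2α = 38.58°
n_0 = (-0.4706, +0.8824)
n_1 = (-0.9580, +0.2869)
n_2 = (-0.3176, -0.9482)
n_3 = (+0.9720, -0.2352)
n_4 = (+0.5052, +0.8630)
  (0,1): δ = 134.74°  ·
  (0,2): δ = 46.59°  ·
  (0,3): δ = 48.33°  ·
  (0,4): δ = 121.58°  ·
  (1,2): δ = 91.85°  ·
  (1,3): δ = 3.07°  ✓
  (1,4): δ = 76.33°  ·
  (2,3): δ = 85.08°  ·
  (2,4): δ = 11.82°  ✓
  (3,4): δ = 106.74°  ·
antipodal pairs: 2

count = 2; pairs: (1,3), (2,4)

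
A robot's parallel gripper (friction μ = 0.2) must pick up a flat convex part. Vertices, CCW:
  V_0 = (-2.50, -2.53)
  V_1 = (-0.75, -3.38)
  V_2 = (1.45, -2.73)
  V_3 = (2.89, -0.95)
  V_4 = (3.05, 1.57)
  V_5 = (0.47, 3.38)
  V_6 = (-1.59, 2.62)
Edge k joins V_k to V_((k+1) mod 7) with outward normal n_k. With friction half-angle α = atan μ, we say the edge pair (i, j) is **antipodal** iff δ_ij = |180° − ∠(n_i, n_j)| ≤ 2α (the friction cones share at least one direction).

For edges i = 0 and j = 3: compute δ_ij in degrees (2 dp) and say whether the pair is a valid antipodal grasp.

δ = 67.73°, invalid

α = atan 0.2 = 11.31°;  2α = 22.62°
edge 0: e_0 = (+1.75, -0.85);  n_0 = (-0.4369, -0.8995)
edge 3: e_3 = (+0.16, +2.52);  n_3 = (+0.9980, -0.0634)
∠(n_0, n_3) = 112.27°
δ = |180° − 112.27°| = 67.73°
67.73° > 2α = 22.62°  →  invalid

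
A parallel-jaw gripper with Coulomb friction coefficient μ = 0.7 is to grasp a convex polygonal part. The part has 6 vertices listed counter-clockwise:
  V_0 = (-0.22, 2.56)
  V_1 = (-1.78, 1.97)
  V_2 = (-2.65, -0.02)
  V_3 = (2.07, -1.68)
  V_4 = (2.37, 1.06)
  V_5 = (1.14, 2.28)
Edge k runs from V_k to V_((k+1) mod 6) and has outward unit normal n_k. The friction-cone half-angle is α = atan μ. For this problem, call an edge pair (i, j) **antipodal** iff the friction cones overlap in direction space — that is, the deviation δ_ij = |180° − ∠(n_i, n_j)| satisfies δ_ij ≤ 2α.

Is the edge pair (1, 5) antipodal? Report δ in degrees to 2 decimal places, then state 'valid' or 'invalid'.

α = atan 0.7 = 34.99°;  2α = 69.98°
edge 1: e_1 = (-0.87, -1.99);  n_1 = (-0.9163, +0.4006)
edge 5: e_5 = (-1.36, +0.28);  n_5 = (+0.2017, +0.9795)
∠(n_1, n_5) = 78.02°
δ = |180° − 78.02°| = 101.98°
101.98° > 2α = 69.98°  →  invalid

δ = 101.98°, invalid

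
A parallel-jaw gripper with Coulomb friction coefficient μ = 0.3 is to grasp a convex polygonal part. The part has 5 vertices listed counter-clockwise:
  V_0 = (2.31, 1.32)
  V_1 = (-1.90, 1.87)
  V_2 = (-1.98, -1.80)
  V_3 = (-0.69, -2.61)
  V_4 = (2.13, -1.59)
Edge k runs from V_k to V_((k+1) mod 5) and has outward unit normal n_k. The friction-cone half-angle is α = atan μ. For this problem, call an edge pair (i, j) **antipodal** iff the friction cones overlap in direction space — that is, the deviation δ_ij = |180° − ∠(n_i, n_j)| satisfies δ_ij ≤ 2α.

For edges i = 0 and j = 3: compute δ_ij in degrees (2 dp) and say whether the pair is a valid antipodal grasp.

α = atan 0.3 = 16.70°;  2α = 33.40°
edge 0: e_0 = (-4.21, +0.55);  n_0 = (+0.1295, +0.9916)
edge 3: e_3 = (+2.82, +1.02);  n_3 = (+0.3401, -0.9404)
∠(n_0, n_3) = 152.67°
δ = |180° − 152.67°| = 27.33°
27.33° ≤ 2α = 33.40°  →  valid

δ = 27.33°, valid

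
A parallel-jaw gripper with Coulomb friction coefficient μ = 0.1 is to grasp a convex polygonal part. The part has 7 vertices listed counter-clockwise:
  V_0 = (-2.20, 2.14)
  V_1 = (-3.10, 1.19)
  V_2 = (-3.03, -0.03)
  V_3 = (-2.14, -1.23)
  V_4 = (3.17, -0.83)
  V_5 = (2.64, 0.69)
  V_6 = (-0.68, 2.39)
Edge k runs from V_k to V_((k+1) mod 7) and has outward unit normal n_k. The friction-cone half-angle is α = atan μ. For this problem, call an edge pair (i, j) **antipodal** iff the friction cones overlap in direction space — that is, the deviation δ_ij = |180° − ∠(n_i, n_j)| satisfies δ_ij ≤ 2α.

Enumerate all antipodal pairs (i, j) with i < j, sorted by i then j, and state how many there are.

count = 1; pairs: (3,6)

α = atan 0.1 = 5.71°;  2α = 11.42°
n_0 = (-0.7260, +0.6877)
n_1 = (-0.9984, -0.0573)
n_2 = (-0.8032, -0.5957)
n_3 = (+0.0751, -0.9972)
n_4 = (+0.9442, +0.3292)
n_5 = (+0.4558, +0.8901)
n_6 = (-0.1623, +0.9867)
  (0,1): δ = 133.26°  ·
  (0,2): δ = 99.99°  ·
  (0,3): δ = 42.24°  ·
  (0,4): δ = 62.67°  ·
  (0,5): δ = 106.34°  ·
  (0,6): δ = 142.79°  ·
  (1,2): δ = 146.72°  ·
  (1,3): δ = 88.98°  ·
  (1,4): δ = 15.94°  ·
  (1,5): δ = 59.60°  ·
  (1,6): δ = 96.06°  ·
  (2,3): δ = 122.26°  ·
  (2,4): δ = 17.34°  ·
  (2,5): δ = 26.32°  ·
  (2,6): δ = 62.78°  ·
  (3,4): δ = 75.09°  ·
  (3,5): δ = 31.42°  ·
  (3,6): δ = 5.03°  ✓
  (4,5): δ = 136.34°  ·
  (4,6): δ = 99.88°  ·
  (5,6): δ = 143.55°  ·
antipodal pairs: 1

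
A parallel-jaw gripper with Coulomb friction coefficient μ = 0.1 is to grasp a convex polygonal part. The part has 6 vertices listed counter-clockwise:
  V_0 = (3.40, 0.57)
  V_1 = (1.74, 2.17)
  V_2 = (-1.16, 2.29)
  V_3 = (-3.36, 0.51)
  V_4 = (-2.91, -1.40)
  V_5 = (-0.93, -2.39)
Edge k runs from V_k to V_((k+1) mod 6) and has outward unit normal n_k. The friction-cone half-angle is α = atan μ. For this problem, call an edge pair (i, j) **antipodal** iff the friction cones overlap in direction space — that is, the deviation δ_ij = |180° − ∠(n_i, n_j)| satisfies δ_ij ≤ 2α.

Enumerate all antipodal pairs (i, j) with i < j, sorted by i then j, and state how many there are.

α = atan 0.1 = 5.71°;  2α = 11.42°
n_0 = (+0.6940, +0.7200)
n_1 = (+0.0413, +0.9991)
n_2 = (-0.6290, +0.7774)
n_3 = (-0.9734, -0.2293)
n_4 = (-0.4472, -0.8944)
n_5 = (+0.5643, -0.8255)
  (0,1): δ = 138.42°  ·
  (0,2): δ = 97.08°  ·
  (0,3): δ = 32.80°  ·
  (0,4): δ = 17.38°  ·
  (0,5): δ = 78.30°  ·
  (1,2): δ = 138.65°  ·
  (1,3): δ = 74.37°  ·
  (1,4): δ = 24.20°  ·
  (1,5): δ = 36.73°  ·
  (2,3): δ = 115.72°  ·
  (2,4): δ = 65.54°  ·
  (2,5): δ = 4.62°  ✓
  (3,4): δ = 129.82°  ·
  (3,5): δ = 68.90°  ·
  (4,5): δ = 119.08°  ·
antipodal pairs: 1

count = 1; pairs: (2,5)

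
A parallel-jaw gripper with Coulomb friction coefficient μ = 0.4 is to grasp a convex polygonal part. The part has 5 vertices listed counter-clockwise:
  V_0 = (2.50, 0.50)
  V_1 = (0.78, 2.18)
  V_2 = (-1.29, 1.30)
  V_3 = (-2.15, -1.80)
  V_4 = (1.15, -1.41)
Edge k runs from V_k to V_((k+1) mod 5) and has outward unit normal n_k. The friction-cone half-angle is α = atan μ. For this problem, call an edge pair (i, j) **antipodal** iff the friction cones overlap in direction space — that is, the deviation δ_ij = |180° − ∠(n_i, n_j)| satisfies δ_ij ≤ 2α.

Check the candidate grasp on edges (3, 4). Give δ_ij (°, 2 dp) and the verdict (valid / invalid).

α = atan 0.4 = 21.80°;  2α = 43.60°
edge 3: e_3 = (+3.30, +0.39);  n_3 = (+0.1174, -0.9931)
edge 4: e_4 = (+1.35, +1.91);  n_4 = (+0.8166, -0.5772)
∠(n_3, n_4) = 48.01°
δ = |180° − 48.01°| = 131.99°
131.99° > 2α = 43.60°  →  invalid

δ = 131.99°, invalid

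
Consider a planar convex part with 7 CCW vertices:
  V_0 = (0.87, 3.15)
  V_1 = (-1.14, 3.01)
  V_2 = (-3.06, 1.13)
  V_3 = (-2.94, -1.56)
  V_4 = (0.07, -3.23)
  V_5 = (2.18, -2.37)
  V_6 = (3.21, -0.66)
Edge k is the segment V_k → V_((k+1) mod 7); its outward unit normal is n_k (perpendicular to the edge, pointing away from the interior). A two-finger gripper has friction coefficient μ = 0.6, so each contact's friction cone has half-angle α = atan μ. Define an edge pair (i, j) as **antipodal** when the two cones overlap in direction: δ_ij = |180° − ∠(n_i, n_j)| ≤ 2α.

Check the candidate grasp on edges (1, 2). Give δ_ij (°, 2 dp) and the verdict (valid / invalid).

α = atan 0.6 = 30.96°;  2α = 61.93°
edge 1: e_1 = (-1.92, -1.88);  n_1 = (-0.6996, +0.7145)
edge 2: e_2 = (+0.12, -2.69);  n_2 = (-0.9990, -0.0446)
∠(n_1, n_2) = 48.16°
δ = |180° − 48.16°| = 131.84°
131.84° > 2α = 61.93°  →  invalid

δ = 131.84°, invalid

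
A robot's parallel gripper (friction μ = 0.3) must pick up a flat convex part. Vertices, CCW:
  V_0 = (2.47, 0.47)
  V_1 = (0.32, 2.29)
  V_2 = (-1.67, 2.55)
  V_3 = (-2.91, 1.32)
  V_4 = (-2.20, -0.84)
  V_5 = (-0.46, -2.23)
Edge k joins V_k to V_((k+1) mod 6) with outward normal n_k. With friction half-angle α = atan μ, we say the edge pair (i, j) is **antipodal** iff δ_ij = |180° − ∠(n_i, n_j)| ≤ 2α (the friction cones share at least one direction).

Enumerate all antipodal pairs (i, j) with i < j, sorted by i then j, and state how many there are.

count = 4; pairs: (0,3), (0,4), (1,4), (2,5)

α = atan 0.3 = 16.70°;  2α = 33.40°
n_0 = (+0.6461, +0.7633)
n_1 = (+0.1296, +0.9916)
n_2 = (-0.7042, +0.7100)
n_3 = (-0.9500, -0.3123)
n_4 = (-0.6241, -0.7813)
n_5 = (+0.6777, -0.7354)
  (0,1): δ = 147.20°  ·
  (0,2): δ = 94.98°  ·
  (0,3): δ = 31.56°  ✓
  (0,4): δ = 1.63°  ✓
  (0,5): δ = 82.91°  ·
  (1,2): δ = 127.79°  ·
  (1,3): δ = 64.36°  ·
  (1,4): δ = 31.18°  ✓
  (1,5): δ = 50.10°  ·
  (2,3): δ = 116.57°  ·
  (2,4): δ = 83.39°  ·
  (2,5): δ = 2.11°  ✓
  (3,4): δ = 146.82°  ·
  (3,5): δ = 65.54°  ·
  (4,5): δ = 98.72°  ·
antipodal pairs: 4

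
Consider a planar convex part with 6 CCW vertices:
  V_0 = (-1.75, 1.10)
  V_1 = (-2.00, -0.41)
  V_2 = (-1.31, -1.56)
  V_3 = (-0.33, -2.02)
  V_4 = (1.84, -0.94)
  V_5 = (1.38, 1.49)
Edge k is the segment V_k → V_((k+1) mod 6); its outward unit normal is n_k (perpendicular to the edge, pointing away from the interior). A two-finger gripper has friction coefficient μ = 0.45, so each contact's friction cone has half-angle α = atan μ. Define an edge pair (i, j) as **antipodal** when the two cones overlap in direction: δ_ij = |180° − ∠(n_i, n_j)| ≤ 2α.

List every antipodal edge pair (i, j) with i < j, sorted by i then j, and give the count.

count = 4; pairs: (0,4), (1,4), (2,5), (3,5)

α = atan 0.45 = 24.23°;  2α = 48.46°
n_0 = (-0.9866, +0.1633)
n_1 = (-0.8575, -0.5145)
n_2 = (-0.4249, -0.9052)
n_3 = (+0.4456, -0.8953)
n_4 = (+0.9826, +0.1860)
n_5 = (-0.1236, +0.9923)
  (0,1): δ = 139.64°  ·
  (0,2): δ = 105.74°  ·
  (0,3): δ = 54.14°  ·
  (0,4): δ = 20.12°  ✓
  (0,5): δ = 106.50°  ·
  (1,2): δ = 146.11°  ·
  (1,3): δ = 94.50°  ·
  (1,4): δ = 20.24°  ✓
  (1,5): δ = 66.14°  ·
  (2,3): δ = 128.40°  ·
  (2,4): δ = 54.14°  ·
  (2,5): δ = 32.25°  ✓
  (3,4): δ = 105.74°  ·
  (3,5): δ = 19.36°  ✓
  (4,5): δ = 93.62°  ·
antipodal pairs: 4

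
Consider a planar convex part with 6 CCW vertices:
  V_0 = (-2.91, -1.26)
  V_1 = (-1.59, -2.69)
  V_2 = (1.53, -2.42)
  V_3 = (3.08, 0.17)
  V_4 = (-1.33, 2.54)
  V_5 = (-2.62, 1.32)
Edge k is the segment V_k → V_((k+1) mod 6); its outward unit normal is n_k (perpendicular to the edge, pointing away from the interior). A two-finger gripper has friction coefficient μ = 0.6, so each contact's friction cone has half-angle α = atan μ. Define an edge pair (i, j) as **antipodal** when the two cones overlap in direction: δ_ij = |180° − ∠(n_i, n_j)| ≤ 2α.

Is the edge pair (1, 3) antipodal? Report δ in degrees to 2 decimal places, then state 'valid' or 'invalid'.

δ = 33.20°, valid

α = atan 0.6 = 30.96°;  2α = 61.93°
edge 1: e_1 = (+3.12, +0.27);  n_1 = (+0.0862, -0.9963)
edge 3: e_3 = (-4.41, +2.37);  n_3 = (+0.4734, +0.8809)
∠(n_1, n_3) = 146.80°
δ = |180° − 146.80°| = 33.20°
33.20° ≤ 2α = 61.93°  →  valid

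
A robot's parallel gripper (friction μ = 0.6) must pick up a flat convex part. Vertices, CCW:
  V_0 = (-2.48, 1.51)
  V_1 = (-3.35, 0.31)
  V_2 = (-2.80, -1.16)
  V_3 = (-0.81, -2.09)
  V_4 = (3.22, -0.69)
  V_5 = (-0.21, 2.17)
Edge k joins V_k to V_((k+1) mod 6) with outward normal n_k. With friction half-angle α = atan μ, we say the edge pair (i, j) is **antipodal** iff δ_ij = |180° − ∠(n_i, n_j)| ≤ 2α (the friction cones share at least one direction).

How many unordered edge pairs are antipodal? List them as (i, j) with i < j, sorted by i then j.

α = atan 0.6 = 30.96°;  2α = 61.93°
n_0 = (-0.8096, +0.5870)
n_1 = (-0.9366, -0.3504)
n_2 = (-0.4234, -0.9060)
n_3 = (+0.3282, -0.9446)
n_4 = (+0.6404, +0.7680)
n_5 = (-0.2792, +0.9602)
  (0,1): δ = 123.54°  ·
  (0,2): δ = 79.11°  ·
  (0,3): δ = 34.90°  ✓
  (0,4): δ = 86.12°  ·
  (0,5): δ = 142.15°  ·
  (1,2): δ = 135.56°  ·
  (1,3): δ = 91.36°  ·
  (1,4): δ = 29.66°  ✓
  (1,5): δ = 85.70°  ·
  (2,3): δ = 135.79°  ·
  (2,4): δ = 14.77°  ✓
  (2,5): δ = 41.26°  ✓
  (3,4): δ = 58.98°  ✓
  (3,5): δ = 2.95°  ✓
  (4,5): δ = 123.97°  ·
antipodal pairs: 6

count = 6; pairs: (0,3), (1,4), (2,4), (2,5), (3,4), (3,5)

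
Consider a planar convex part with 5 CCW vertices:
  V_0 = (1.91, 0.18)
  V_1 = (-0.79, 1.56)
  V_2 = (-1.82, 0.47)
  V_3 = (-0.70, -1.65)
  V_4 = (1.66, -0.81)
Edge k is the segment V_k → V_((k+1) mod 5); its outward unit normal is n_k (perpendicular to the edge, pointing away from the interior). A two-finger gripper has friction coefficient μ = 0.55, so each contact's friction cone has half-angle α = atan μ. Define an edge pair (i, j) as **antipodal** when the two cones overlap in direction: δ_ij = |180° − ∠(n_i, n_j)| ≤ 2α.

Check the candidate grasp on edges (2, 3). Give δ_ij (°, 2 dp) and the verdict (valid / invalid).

δ = 98.26°, invalid

α = atan 0.55 = 28.81°;  2α = 57.62°
edge 2: e_2 = (+1.12, -2.12);  n_2 = (-0.8842, -0.4671)
edge 3: e_3 = (+2.36, +0.84);  n_3 = (+0.3353, -0.9421)
∠(n_2, n_3) = 81.74°
δ = |180° − 81.74°| = 98.26°
98.26° > 2α = 57.62°  →  invalid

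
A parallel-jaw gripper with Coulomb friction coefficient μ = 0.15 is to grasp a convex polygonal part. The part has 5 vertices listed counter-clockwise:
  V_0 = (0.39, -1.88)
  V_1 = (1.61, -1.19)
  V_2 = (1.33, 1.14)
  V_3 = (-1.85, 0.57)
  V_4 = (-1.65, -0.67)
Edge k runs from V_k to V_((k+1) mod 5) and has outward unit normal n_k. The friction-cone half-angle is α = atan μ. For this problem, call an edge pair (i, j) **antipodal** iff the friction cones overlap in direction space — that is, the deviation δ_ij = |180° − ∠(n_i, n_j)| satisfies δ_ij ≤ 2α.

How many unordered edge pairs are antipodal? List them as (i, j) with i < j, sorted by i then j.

α = atan 0.15 = 8.53°;  2α = 17.06°
n_0 = (+0.4923, -0.8704)
n_1 = (+0.9929, +0.1193)
n_2 = (-0.1764, +0.9843)
n_3 = (-0.9872, -0.1592)
n_4 = (-0.5101, -0.8601)
  (0,1): δ = 112.64°  ·
  (0,2): δ = 19.33°  ·
  (0,3): δ = 69.67°  ·
  (0,4): δ = 119.83°  ·
  (1,2): δ = 86.69°  ·
  (1,3): δ = 2.31°  ✓
  (1,4): δ = 52.47°  ·
  (2,3): δ = 91.00°  ·
  (2,4): δ = 40.84°  ·
  (3,4): δ = 129.84°  ·
antipodal pairs: 1

count = 1; pairs: (1,3)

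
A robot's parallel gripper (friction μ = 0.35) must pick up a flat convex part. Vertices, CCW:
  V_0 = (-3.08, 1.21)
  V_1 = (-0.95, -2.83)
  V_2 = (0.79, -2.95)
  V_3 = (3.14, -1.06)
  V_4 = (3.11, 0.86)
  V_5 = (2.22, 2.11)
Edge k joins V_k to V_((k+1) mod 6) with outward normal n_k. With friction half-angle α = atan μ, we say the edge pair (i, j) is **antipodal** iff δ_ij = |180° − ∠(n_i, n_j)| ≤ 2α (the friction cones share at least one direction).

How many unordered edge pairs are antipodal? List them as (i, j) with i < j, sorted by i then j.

α = atan 0.35 = 19.29°;  2α = 38.58°
n_0 = (-0.8846, -0.4664)
n_1 = (-0.0688, -0.9976)
n_2 = (+0.6267, -0.7792)
n_3 = (+0.9999, +0.0156)
n_4 = (+0.8146, +0.5800)
n_5 = (-0.1674, +0.9859)
  (0,1): δ = 121.74°  ·
  (0,2): δ = 78.99°  ·
  (0,3): δ = 26.90°  ✓
  (0,4): δ = 7.65°  ✓
  (0,5): δ = 71.84°  ·
  (1,2): δ = 137.25°  ·
  (1,3): δ = 85.16°  ·
  (1,4): δ = 50.60°  ·
  (1,5): δ = 13.58°  ✓
  (2,3): δ = 127.91°  ·
  (2,4): δ = 93.36°  ·
  (2,5): δ = 29.17°  ✓
  (3,4): δ = 145.44°  ·
  (3,5): δ = 81.26°  ·
  (4,5): δ = 115.81°  ·
antipodal pairs: 4

count = 4; pairs: (0,3), (0,4), (1,5), (2,5)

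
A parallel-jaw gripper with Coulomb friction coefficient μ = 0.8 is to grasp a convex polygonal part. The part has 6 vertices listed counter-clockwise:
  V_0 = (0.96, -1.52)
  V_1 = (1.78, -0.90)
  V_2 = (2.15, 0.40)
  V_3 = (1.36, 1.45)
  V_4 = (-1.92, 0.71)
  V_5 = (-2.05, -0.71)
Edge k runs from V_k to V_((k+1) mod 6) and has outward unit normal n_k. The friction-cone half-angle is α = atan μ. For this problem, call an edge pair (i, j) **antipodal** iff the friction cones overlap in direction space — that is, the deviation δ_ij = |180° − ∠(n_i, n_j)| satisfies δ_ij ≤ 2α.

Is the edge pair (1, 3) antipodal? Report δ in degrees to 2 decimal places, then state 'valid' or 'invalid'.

δ = 61.40°, valid

α = atan 0.8 = 38.66°;  2α = 77.32°
edge 1: e_1 = (+0.37, +1.30);  n_1 = (+0.9618, -0.2737)
edge 3: e_3 = (-3.28, -0.74);  n_3 = (-0.2201, +0.9755)
∠(n_1, n_3) = 118.60°
δ = |180° − 118.60°| = 61.40°
61.40° ≤ 2α = 77.32°  →  valid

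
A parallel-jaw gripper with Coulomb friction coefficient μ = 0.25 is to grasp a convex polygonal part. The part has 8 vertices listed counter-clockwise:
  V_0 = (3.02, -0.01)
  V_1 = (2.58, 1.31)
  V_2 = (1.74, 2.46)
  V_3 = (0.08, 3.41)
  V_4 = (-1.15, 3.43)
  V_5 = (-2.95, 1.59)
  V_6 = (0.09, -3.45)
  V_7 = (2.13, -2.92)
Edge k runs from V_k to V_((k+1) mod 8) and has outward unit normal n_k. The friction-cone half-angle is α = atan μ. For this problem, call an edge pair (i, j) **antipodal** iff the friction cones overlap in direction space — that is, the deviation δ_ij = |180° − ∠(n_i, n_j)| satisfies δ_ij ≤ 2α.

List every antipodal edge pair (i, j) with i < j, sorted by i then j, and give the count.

count = 4; pairs: (0,5), (1,5), (3,6), (4,7)

α = atan 0.25 = 14.04°;  2α = 28.07°
n_0 = (+0.9487, +0.3162)
n_1 = (+0.8075, +0.5898)
n_2 = (+0.4967, +0.8679)
n_3 = (+0.0163, +0.9999)
n_4 = (-0.7148, +0.6993)
n_5 = (-0.8563, -0.5165)
n_6 = (+0.2515, -0.9679)
n_7 = (+0.9563, -0.2925)
  (0,1): δ = 162.29°  ·
  (0,2): δ = 138.22°  ·
  (0,3): δ = 109.37°  ·
  (0,4): δ = 62.81°  ·
  (0,5): δ = 12.66°  ✓
  (0,6): δ = 86.13°  ·
  (0,7): δ = 144.56°  ·
  (1,2): δ = 155.93°  ·
  (1,3): δ = 127.08°  ·
  (1,4): δ = 80.52°  ·
  (1,5): δ = 5.05°  ✓
  (1,6): δ = 68.42°  ·
  (1,7): δ = 126.85°  ·
  (2,3): δ = 151.15°  ·
  (2,4): δ = 104.59°  ·
  (2,5): δ = 29.12°  ·
  (2,6): δ = 44.35°  ·
  (2,7): δ = 102.78°  ·
  (3,4): δ = 133.44°  ·
  (3,5): δ = 57.97°  ·
  (3,6): δ = 15.50°  ✓
  (3,7): δ = 73.93°  ·
  (4,5): δ = 104.53°  ·
  (4,6): δ = 31.07°  ·
  (4,7): δ = 27.36°  ✓
  (5,6): δ = 106.53°  ·
  (5,7): δ = 48.10°  ·
  (6,7): δ = 121.57°  ·
antipodal pairs: 4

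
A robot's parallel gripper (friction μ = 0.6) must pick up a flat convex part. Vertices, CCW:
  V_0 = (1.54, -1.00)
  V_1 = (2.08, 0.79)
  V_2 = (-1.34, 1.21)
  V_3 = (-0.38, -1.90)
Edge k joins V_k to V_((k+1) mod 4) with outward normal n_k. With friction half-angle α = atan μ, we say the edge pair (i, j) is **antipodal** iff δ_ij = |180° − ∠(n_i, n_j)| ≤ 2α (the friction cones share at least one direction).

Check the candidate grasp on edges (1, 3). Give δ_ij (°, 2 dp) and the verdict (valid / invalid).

α = atan 0.6 = 30.96°;  2α = 61.93°
edge 1: e_1 = (-3.42, +0.42);  n_1 = (+0.1219, +0.9925)
edge 3: e_3 = (+1.92, +0.90);  n_3 = (+0.4244, -0.9055)
∠(n_1, n_3) = 147.88°
δ = |180° − 147.88°| = 32.12°
32.12° ≤ 2α = 61.93°  →  valid

δ = 32.12°, valid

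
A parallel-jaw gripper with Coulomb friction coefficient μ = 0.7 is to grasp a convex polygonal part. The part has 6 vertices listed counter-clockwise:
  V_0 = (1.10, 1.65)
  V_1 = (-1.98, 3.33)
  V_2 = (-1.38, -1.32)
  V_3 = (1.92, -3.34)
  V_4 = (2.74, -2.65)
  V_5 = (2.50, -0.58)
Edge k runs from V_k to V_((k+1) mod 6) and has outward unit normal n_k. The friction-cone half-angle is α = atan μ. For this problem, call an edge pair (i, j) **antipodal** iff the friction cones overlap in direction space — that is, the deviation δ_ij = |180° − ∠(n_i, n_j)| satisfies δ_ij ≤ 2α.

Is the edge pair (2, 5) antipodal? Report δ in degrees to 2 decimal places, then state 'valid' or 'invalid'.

δ = 26.41°, valid

α = atan 0.7 = 34.99°;  2α = 69.98°
edge 2: e_2 = (+3.30, -2.02);  n_2 = (-0.5221, -0.8529)
edge 5: e_5 = (-1.40, +2.23);  n_5 = (+0.8469, +0.5317)
∠(n_2, n_5) = 153.59°
δ = |180° − 153.59°| = 26.41°
26.41° ≤ 2α = 69.98°  →  valid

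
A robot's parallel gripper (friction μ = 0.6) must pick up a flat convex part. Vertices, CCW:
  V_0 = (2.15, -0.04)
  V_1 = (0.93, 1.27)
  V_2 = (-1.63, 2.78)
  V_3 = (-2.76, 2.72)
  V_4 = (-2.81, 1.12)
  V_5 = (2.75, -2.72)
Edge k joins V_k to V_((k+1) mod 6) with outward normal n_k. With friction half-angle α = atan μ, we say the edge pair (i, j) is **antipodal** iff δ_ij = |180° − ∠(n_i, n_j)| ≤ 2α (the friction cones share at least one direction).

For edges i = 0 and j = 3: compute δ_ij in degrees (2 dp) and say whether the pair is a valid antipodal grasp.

α = atan 0.6 = 30.96°;  2α = 61.93°
edge 0: e_0 = (-1.22, +1.31);  n_0 = (+0.7318, +0.6815)
edge 3: e_3 = (-0.05, -1.60);  n_3 = (-0.9995, +0.0312)
∠(n_0, n_3) = 135.25°
δ = |180° − 135.25°| = 44.75°
44.75° ≤ 2α = 61.93°  →  valid

δ = 44.75°, valid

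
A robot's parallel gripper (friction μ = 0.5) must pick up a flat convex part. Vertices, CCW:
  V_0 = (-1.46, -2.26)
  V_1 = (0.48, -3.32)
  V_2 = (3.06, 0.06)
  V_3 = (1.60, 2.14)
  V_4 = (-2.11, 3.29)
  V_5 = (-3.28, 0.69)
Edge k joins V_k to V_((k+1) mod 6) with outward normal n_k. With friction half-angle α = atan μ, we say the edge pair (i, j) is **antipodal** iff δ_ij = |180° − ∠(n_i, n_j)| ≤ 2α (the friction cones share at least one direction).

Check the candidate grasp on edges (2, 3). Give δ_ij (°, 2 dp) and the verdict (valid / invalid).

δ = 142.29°, invalid

α = atan 0.5 = 26.57°;  2α = 53.13°
edge 2: e_2 = (-1.46, +2.08);  n_2 = (+0.8185, +0.5745)
edge 3: e_3 = (-3.71, +1.15);  n_3 = (+0.2961, +0.9552)
∠(n_2, n_3) = 37.71°
δ = |180° − 37.71°| = 142.29°
142.29° > 2α = 53.13°  →  invalid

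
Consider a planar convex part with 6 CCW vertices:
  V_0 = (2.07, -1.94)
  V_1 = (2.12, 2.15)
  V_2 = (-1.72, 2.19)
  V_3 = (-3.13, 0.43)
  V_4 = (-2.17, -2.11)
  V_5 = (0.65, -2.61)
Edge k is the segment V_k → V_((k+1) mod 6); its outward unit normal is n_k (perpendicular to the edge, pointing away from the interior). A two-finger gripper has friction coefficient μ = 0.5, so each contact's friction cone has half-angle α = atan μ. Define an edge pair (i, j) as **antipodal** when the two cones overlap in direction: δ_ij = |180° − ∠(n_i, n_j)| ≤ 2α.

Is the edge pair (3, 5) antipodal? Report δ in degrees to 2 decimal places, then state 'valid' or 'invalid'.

δ = 85.44°, invalid

α = atan 0.5 = 26.57°;  2α = 53.13°
edge 3: e_3 = (+0.96, -2.54);  n_3 = (-0.9354, -0.3535)
edge 5: e_5 = (+1.42, +0.67);  n_5 = (+0.4267, -0.9044)
∠(n_3, n_5) = 94.56°
δ = |180° − 94.56°| = 85.44°
85.44° > 2α = 53.13°  →  invalid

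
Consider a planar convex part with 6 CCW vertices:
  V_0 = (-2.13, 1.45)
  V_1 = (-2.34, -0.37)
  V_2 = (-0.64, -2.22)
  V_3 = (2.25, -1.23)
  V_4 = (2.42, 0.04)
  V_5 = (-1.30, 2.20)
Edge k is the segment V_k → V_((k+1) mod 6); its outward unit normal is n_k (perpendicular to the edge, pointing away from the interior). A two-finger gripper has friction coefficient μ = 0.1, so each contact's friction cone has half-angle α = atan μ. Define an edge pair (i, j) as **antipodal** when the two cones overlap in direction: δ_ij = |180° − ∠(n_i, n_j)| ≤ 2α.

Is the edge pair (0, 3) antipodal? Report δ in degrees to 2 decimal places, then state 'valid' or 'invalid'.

α = atan 0.1 = 5.71°;  2α = 11.42°
edge 0: e_0 = (-0.21, -1.82);  n_0 = (-0.9934, +0.1146)
edge 3: e_3 = (+0.17, +1.27);  n_3 = (+0.9912, -0.1327)
∠(n_0, n_3) = 178.96°
δ = |180° − 178.96°| = 1.04°
1.04° ≤ 2α = 11.42°  →  valid

δ = 1.04°, valid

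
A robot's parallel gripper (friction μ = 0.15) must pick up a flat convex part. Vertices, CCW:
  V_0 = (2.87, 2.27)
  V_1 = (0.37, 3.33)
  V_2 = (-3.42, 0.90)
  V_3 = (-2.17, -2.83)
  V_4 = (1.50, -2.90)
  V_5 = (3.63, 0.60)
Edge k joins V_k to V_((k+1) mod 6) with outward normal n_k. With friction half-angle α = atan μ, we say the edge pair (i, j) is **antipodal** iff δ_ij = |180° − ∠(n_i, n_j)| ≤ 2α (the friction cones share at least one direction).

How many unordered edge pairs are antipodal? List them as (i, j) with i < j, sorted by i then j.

count = 1; pairs: (2,5)

α = atan 0.15 = 8.53°;  2α = 17.06°
n_0 = (+0.3904, +0.9207)
n_1 = (-0.5397, +0.8418)
n_2 = (-0.9482, -0.3178)
n_3 = (-0.0191, -0.9998)
n_4 = (+0.8542, -0.5199)
n_5 = (+0.9102, +0.4142)
  (0,1): δ = 124.36°  ·
  (0,2): δ = 48.50°  ·
  (0,3): δ = 21.88°  ·
  (0,4): δ = 81.65°  ·
  (0,5): δ = 137.45°  ·
  (1,2): δ = 104.14°  ·
  (1,3): δ = 33.76°  ·
  (1,4): δ = 26.01°  ·
  (1,5): δ = 81.80°  ·
  (2,3): δ = 109.62°  ·
  (2,4): δ = 49.85°  ·
  (2,5): δ = 5.94°  ✓
  (3,4): δ = 120.23°  ·
  (3,5): δ = 64.44°  ·
  (4,5): δ = 124.21°  ·
antipodal pairs: 1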